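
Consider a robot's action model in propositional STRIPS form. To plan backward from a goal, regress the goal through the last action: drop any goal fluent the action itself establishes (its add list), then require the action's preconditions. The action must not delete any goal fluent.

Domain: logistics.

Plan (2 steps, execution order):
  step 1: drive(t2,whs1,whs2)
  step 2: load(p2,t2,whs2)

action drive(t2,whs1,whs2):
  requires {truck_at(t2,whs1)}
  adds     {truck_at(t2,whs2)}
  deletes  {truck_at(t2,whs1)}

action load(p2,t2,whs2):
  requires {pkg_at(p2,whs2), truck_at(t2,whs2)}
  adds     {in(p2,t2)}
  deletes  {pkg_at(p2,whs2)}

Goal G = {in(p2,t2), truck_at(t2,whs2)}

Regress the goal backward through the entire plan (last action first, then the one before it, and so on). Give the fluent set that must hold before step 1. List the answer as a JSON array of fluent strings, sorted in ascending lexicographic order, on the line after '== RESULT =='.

Work backward from the goal:
  through step 2 (load(p2,t2,whs2)): drop {in(p2,t2)}, keep {truck_at(t2,whs2)}, require {pkg_at(p2,whs2), truck_at(t2,whs2)}
    → {pkg_at(p2,whs2), truck_at(t2,whs2)}
  through step 1 (drive(t2,whs1,whs2)): drop {truck_at(t2,whs2)}, keep {pkg_at(p2,whs2)}, require {truck_at(t2,whs1)}
    → {pkg_at(p2,whs2), truck_at(t2,whs1)}

== RESULT ==
["pkg_at(p2,whs2)", "truck_at(t2,whs1)"]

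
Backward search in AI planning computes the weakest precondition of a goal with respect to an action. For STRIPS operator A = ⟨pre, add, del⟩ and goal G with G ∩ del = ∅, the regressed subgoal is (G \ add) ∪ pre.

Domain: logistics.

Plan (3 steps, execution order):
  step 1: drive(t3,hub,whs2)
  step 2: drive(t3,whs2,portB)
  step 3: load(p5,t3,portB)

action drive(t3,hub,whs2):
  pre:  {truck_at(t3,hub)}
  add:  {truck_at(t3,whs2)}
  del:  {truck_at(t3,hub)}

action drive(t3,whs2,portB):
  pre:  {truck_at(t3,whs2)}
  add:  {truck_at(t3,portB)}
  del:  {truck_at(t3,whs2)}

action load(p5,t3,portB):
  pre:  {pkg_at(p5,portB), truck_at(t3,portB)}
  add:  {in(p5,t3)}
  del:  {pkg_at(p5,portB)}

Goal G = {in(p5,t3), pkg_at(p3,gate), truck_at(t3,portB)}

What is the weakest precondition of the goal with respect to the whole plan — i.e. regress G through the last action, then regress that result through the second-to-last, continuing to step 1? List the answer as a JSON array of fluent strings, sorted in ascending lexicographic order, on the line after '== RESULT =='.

Regress step by step:
  through step 3 (load(p5,t3,portB)): drop {in(p5,t3)}, keep {pkg_at(p3,gate), truck_at(t3,portB)}, require {pkg_at(p5,portB), truck_at(t3,portB)}
    → {pkg_at(p3,gate), pkg_at(p5,portB), truck_at(t3,portB)}
  through step 2 (drive(t3,whs2,portB)): drop {truck_at(t3,portB)}, keep {pkg_at(p3,gate), pkg_at(p5,portB)}, require {truck_at(t3,whs2)}
    → {pkg_at(p3,gate), pkg_at(p5,portB), truck_at(t3,whs2)}
  through step 1 (drive(t3,hub,whs2)): drop {truck_at(t3,whs2)}, keep {pkg_at(p3,gate), pkg_at(p5,portB)}, require {truck_at(t3,hub)}
    → {pkg_at(p3,gate), pkg_at(p5,portB), truck_at(t3,hub)}

== RESULT ==
["pkg_at(p3,gate)", "pkg_at(p5,portB)", "truck_at(t3,hub)"]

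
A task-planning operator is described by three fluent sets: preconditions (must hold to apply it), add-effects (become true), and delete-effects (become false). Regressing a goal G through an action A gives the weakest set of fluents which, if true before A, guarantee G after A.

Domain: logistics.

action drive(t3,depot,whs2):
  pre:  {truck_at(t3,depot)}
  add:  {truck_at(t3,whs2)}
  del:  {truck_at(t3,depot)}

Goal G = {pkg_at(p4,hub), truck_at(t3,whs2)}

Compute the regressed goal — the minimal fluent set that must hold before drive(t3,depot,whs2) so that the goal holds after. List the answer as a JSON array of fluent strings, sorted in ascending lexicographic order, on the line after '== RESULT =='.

Compute (G \ add) ∪ pre:
  G ∩ del = {}  (empty — regression defined)
  G \ add = {pkg_at(p4,hub), truck_at(t3,whs2)} \ {truck_at(t3,whs2)} = {pkg_at(p4,hub)}
  ∪ pre   = {pkg_at(p4,hub)} ∪ {truck_at(t3,depot)}
          = {pkg_at(p4,hub), truck_at(t3,depot)}

== RESULT ==
["pkg_at(p4,hub)", "truck_at(t3,depot)"]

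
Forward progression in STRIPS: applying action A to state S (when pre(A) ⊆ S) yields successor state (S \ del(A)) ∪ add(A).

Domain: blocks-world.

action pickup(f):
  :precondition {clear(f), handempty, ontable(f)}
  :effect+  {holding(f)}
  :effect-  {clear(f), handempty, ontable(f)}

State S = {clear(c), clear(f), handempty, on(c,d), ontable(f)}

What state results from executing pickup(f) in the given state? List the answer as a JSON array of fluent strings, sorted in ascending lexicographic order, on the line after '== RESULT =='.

Progress:
  pre ⊆ S: {clear(f), handempty, ontable(f)} ⊆ S  — applicable
  S \ del = {clear(c), on(c,d)}
  ∪ add   = {clear(c), holding(f), on(c,d)}

== RESULT ==
["clear(c)", "holding(f)", "on(c,d)"]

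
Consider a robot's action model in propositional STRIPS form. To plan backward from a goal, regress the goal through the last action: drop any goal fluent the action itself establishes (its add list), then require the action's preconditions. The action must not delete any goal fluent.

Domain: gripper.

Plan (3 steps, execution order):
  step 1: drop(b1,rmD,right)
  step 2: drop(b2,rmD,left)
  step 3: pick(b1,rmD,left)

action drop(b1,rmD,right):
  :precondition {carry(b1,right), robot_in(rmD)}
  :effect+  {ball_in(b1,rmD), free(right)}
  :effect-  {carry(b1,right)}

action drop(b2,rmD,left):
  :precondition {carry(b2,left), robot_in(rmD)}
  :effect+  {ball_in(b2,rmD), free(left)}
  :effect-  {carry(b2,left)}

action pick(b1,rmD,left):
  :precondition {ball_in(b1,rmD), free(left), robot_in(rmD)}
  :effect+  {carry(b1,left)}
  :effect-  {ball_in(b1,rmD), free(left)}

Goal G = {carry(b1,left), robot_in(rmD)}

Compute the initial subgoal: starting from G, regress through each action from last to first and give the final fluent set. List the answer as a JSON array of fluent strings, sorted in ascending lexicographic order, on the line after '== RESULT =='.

Regress step by step:
  through step 3 (pick(b1,rmD,left)): drop {carry(b1,left)}, keep {robot_in(rmD)}, require {ball_in(b1,rmD), free(left), robot_in(rmD)}
    → {ball_in(b1,rmD), free(left), robot_in(rmD)}
  through step 2 (drop(b2,rmD,left)): drop {free(left)}, keep {ball_in(b1,rmD), robot_in(rmD)}, require {carry(b2,left), robot_in(rmD)}
    → {ball_in(b1,rmD), carry(b2,left), robot_in(rmD)}
  through step 1 (drop(b1,rmD,right)): drop {ball_in(b1,rmD)}, keep {carry(b2,left), robot_in(rmD)}, require {carry(b1,right), robot_in(rmD)}
    → {carry(b1,right), carry(b2,left), robot_in(rmD)}

== RESULT ==
["carry(b1,right)", "carry(b2,left)", "robot_in(rmD)"]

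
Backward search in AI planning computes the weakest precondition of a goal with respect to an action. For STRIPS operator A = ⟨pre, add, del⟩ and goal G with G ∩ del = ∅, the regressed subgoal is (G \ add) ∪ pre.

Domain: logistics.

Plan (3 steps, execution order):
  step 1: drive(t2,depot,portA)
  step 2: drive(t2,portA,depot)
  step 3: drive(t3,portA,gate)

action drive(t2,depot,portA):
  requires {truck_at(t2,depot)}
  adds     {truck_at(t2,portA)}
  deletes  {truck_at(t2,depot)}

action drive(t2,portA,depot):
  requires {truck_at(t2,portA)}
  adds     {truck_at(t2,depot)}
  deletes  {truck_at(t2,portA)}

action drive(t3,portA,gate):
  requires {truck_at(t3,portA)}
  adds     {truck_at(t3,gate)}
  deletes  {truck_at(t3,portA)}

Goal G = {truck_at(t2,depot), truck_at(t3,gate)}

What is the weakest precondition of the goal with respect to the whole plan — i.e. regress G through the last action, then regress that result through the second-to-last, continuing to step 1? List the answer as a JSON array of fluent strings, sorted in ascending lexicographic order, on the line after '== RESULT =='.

Regress step by step:
  through step 3 (drive(t3,portA,gate)): drop {truck_at(t3,gate)}, keep {truck_at(t2,depot)}, require {truck_at(t3,portA)}
    → {truck_at(t2,depot), truck_at(t3,portA)}
  through step 2 (drive(t2,portA,depot)): drop {truck_at(t2,depot)}, keep {truck_at(t3,portA)}, require {truck_at(t2,portA)}
    → {truck_at(t2,portA), truck_at(t3,portA)}
  through step 1 (drive(t2,depot,portA)): drop {truck_at(t2,portA)}, keep {truck_at(t3,portA)}, require {truck_at(t2,depot)}
    → {truck_at(t2,depot), truck_at(t3,portA)}

== RESULT ==
["truck_at(t2,depot)", "truck_at(t3,portA)"]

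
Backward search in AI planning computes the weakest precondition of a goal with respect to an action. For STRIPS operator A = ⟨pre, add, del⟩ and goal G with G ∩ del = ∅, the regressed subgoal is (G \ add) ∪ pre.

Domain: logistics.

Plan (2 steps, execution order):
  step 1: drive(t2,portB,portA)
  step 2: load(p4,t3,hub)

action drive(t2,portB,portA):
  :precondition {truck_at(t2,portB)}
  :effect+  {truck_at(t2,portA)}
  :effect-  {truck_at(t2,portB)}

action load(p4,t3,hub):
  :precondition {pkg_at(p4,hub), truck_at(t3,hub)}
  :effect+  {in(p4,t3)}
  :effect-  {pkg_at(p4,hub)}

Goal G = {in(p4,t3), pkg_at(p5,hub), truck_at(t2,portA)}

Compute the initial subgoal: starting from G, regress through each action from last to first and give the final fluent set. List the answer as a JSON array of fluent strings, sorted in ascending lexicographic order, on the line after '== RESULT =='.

Regress step by step:
  through step 2 (load(p4,t3,hub)): drop {in(p4,t3)}, keep {pkg_at(p5,hub), truck_at(t2,portA)}, require {pkg_at(p4,hub), truck_at(t3,hub)}
    → {pkg_at(p4,hub), pkg_at(p5,hub), truck_at(t2,portA), truck_at(t3,hub)}
  through step 1 (drive(t2,portB,portA)): drop {truck_at(t2,portA)}, keep {pkg_at(p4,hub), pkg_at(p5,hub), truck_at(t3,hub)}, require {truck_at(t2,portB)}
    → {pkg_at(p4,hub), pkg_at(p5,hub), truck_at(t2,portB), truck_at(t3,hub)}

== RESULT ==
["pkg_at(p4,hub)", "pkg_at(p5,hub)", "truck_at(t2,portB)", "truck_at(t3,hub)"]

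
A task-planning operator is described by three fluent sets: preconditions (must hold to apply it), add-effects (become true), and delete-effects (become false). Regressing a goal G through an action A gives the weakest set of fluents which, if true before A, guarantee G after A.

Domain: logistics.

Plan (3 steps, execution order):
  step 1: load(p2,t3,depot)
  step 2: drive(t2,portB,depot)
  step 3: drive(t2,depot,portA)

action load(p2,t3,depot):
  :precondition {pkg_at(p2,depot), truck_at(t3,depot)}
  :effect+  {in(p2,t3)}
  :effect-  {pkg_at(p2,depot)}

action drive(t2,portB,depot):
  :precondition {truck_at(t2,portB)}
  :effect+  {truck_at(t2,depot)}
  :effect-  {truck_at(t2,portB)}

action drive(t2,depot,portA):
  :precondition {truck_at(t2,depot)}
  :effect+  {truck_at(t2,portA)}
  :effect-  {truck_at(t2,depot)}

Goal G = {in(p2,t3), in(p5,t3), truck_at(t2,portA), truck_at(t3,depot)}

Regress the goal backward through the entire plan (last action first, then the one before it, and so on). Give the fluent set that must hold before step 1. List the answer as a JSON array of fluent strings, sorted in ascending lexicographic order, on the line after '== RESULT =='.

Work backward from the goal:
  through step 3 (drive(t2,depot,portA)): drop {truck_at(t2,portA)}, keep {in(p2,t3), in(p5,t3), truck_at(t3,depot)}, require {truck_at(t2,depot)}
    → {in(p2,t3), in(p5,t3), truck_at(t2,depot), truck_at(t3,depot)}
  through step 2 (drive(t2,portB,depot)): drop {truck_at(t2,depot)}, keep {in(p2,t3), in(p5,t3), truck_at(t3,depot)}, require {truck_at(t2,portB)}
    → {in(p2,t3), in(p5,t3), truck_at(t2,portB), truck_at(t3,depot)}
  through step 1 (load(p2,t3,depot)): drop {in(p2,t3)}, keep {in(p5,t3), truck_at(t2,portB), truck_at(t3,depot)}, require {pkg_at(p2,depot), truck_at(t3,depot)}
    → {in(p5,t3), pkg_at(p2,depot), truck_at(t2,portB), truck_at(t3,depot)}

== RESULT ==
["in(p5,t3)", "pkg_at(p2,depot)", "truck_at(t2,portB)", "truck_at(t3,depot)"]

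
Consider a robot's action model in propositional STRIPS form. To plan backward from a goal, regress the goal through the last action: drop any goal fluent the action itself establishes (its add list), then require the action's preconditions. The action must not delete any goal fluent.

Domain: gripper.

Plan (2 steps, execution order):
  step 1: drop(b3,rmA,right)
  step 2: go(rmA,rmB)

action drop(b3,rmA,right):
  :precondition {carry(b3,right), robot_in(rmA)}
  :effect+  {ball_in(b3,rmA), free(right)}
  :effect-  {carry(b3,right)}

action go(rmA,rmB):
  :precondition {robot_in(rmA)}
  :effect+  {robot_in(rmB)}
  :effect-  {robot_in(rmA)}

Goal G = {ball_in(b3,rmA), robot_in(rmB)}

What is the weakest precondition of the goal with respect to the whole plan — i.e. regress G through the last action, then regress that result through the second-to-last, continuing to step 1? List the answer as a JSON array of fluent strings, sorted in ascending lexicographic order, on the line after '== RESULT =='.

Regress step by step:
  through step 2 (go(rmA,rmB)): drop {robot_in(rmB)}, keep {ball_in(b3,rmA)}, require {robot_in(rmA)}
    → {ball_in(b3,rmA), robot_in(rmA)}
  through step 1 (drop(b3,rmA,right)): drop {ball_in(b3,rmA)}, keep {robot_in(rmA)}, require {carry(b3,right), robot_in(rmA)}
    → {carry(b3,right), robot_in(rmA)}

== RESULT ==
["carry(b3,right)", "robot_in(rmA)"]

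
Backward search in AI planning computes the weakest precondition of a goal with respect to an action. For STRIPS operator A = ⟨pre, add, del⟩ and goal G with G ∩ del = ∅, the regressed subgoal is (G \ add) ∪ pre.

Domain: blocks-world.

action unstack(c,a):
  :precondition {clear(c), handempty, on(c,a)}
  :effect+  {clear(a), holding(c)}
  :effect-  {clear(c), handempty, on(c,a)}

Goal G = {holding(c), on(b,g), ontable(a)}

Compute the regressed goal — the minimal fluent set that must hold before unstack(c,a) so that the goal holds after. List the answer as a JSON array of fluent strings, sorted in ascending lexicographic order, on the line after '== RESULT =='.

Regress:
  G ∩ del = {}  (empty — regression defined)
  G \ add = {holding(c), on(b,g), ontable(a)} \ {clear(a), holding(c)} = {on(b,g), ontable(a)}
  ∪ pre   = {on(b,g), ontable(a)} ∪ {clear(c), handempty, on(c,a)}
          = {clear(c), handempty, on(b,g), on(c,a), ontable(a)}

== RESULT ==
["clear(c)", "handempty", "on(b,g)", "on(c,a)", "ontable(a)"]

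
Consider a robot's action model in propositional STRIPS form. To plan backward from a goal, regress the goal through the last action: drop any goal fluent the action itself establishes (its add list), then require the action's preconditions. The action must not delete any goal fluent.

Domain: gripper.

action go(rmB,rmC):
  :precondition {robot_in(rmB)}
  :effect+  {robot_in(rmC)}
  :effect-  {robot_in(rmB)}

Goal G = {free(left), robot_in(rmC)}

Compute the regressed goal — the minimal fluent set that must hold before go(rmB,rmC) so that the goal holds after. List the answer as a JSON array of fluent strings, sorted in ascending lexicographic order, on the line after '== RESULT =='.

Regress:
  G ∩ del = {}  (empty — regression defined)
  G \ add = {free(left), robot_in(rmC)} \ {robot_in(rmC)} = {free(left)}
  ∪ pre   = {free(left)} ∪ {robot_in(rmB)}
          = {free(left), robot_in(rmB)}

== RESULT ==
["free(left)", "robot_in(rmB)"]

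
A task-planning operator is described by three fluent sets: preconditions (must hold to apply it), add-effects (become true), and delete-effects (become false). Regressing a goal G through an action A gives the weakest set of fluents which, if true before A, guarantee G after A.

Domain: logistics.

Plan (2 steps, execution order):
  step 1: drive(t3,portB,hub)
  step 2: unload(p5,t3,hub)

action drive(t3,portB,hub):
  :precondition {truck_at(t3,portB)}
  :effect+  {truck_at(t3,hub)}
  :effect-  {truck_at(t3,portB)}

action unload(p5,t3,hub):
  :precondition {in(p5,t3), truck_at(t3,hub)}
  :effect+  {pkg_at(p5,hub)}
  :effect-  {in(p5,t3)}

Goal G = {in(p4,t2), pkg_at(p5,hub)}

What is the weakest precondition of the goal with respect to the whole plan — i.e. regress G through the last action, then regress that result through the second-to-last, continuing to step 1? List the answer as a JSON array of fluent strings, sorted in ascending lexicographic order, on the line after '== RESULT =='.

Regress step by step:
  through step 2 (unload(p5,t3,hub)): drop {pkg_at(p5,hub)}, keep {in(p4,t2)}, require {in(p5,t3), truck_at(t3,hub)}
    → {in(p4,t2), in(p5,t3), truck_at(t3,hub)}
  through step 1 (drive(t3,portB,hub)): drop {truck_at(t3,hub)}, keep {in(p4,t2), in(p5,t3)}, require {truck_at(t3,portB)}
    → {in(p4,t2), in(p5,t3), truck_at(t3,portB)}

== RESULT ==
["in(p4,t2)", "in(p5,t3)", "truck_at(t3,portB)"]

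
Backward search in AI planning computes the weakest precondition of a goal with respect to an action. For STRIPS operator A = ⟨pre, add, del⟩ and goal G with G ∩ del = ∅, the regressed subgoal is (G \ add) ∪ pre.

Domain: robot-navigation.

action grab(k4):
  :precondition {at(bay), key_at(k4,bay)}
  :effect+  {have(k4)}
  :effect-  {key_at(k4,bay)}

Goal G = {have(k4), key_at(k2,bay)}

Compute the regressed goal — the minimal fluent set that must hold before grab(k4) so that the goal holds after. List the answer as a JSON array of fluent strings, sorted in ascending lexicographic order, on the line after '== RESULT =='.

Compute (G \ add) ∪ pre:
  G ∩ del = {}  (empty — regression defined)
  G \ add = {have(k4), key_at(k2,bay)} \ {have(k4)} = {key_at(k2,bay)}
  ∪ pre   = {key_at(k2,bay)} ∪ {at(bay), key_at(k4,bay)}
          = {at(bay), key_at(k2,bay), key_at(k4,bay)}

== RESULT ==
["at(bay)", "key_at(k2,bay)", "key_at(k4,bay)"]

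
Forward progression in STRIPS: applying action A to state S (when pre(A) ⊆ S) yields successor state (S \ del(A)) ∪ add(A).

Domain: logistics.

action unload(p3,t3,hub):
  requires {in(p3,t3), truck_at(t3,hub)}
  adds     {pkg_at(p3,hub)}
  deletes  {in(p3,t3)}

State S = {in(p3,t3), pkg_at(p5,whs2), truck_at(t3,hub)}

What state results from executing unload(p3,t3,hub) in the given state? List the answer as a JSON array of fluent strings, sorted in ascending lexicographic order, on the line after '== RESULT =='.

Progress:
  pre ⊆ S: {in(p3,t3), truck_at(t3,hub)} ⊆ S  — applicable
  S \ del = {pkg_at(p5,whs2), truck_at(t3,hub)}
  ∪ add   = {pkg_at(p3,hub), pkg_at(p5,whs2), truck_at(t3,hub)}

== RESULT ==
["pkg_at(p3,hub)", "pkg_at(p5,whs2)", "truck_at(t3,hub)"]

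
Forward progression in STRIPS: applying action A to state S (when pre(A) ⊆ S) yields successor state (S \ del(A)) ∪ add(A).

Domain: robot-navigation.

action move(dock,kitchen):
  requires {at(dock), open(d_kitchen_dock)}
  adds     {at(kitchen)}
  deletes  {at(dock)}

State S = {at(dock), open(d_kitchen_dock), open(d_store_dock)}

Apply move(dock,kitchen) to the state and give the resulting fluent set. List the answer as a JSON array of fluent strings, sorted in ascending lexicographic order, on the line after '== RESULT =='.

Compute (S \ del) ∪ add:
  pre ⊆ S: {at(dock), open(d_kitchen_dock)} ⊆ S  — applicable
  S \ del = {open(d_kitchen_dock), open(d_store_dock)}
  ∪ add   = {at(kitchen), open(d_kitchen_dock), open(d_store_dock)}

== RESULT ==
["at(kitchen)", "open(d_kitchen_dock)", "open(d_store_dock)"]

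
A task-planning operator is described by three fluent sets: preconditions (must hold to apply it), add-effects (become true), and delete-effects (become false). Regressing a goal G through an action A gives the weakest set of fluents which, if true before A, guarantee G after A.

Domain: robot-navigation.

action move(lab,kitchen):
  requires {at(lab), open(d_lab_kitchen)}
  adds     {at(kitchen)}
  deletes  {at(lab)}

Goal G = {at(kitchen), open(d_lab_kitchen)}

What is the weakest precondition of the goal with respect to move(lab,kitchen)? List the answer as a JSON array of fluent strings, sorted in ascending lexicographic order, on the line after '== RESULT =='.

Regress:
  G ∩ del = {}  (empty — regression defined)
  G \ add = {at(kitchen), open(d_lab_kitchen)} \ {at(kitchen)} = {open(d_lab_kitchen)}
  ∪ pre   = {open(d_lab_kitchen)} ∪ {at(lab), open(d_lab_kitchen)}
          = {at(lab), open(d_lab_kitchen)}

== RESULT ==
["at(lab)", "open(d_lab_kitchen)"]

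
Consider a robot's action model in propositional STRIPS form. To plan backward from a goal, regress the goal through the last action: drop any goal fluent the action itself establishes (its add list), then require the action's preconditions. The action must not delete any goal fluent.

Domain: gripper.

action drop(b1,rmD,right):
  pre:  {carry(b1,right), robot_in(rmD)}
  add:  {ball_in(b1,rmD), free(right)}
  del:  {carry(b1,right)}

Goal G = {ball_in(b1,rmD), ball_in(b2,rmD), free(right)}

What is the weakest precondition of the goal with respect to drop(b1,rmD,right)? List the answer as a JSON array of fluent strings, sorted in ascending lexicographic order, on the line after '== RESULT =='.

Compute (G \ add) ∪ pre:
  G ∩ del = {}  (empty — regression defined)
  G \ add = {ball_in(b1,rmD), ball_in(b2,rmD), free(right)} \ {ball_in(b1,rmD), free(right)} = {ball_in(b2,rmD)}
  ∪ pre   = {ball_in(b2,rmD)} ∪ {carry(b1,right), robot_in(rmD)}
          = {ball_in(b2,rmD), carry(b1,right), robot_in(rmD)}

== RESULT ==
["ball_in(b2,rmD)", "carry(b1,right)", "robot_in(rmD)"]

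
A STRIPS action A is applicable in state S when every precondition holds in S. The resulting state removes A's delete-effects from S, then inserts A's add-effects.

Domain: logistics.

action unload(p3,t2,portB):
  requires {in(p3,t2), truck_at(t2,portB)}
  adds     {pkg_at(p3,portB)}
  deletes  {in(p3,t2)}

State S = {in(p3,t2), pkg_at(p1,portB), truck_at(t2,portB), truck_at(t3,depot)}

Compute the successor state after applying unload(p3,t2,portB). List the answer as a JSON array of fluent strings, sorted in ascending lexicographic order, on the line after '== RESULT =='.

Progress:
  pre ⊆ S: {in(p3,t2), truck_at(t2,portB)} ⊆ S  — applicable
  S \ del = {pkg_at(p1,portB), truck_at(t2,portB), truck_at(t3,depot)}
  ∪ add   = {pkg_at(p1,portB), pkg_at(p3,portB), truck_at(t2,portB), truck_at(t3,depot)}

== RESULT ==
["pkg_at(p1,portB)", "pkg_at(p3,portB)", "truck_at(t2,portB)", "truck_at(t3,depot)"]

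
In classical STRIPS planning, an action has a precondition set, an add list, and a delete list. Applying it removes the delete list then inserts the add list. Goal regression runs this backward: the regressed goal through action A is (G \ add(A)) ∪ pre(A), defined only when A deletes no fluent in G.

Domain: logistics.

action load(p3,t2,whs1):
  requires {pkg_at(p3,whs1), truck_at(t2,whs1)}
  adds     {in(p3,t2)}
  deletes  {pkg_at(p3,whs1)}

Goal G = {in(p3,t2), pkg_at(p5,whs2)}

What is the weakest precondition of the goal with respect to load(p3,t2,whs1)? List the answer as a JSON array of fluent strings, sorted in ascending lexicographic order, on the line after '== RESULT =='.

Regress:
  G ∩ del = {}  (empty — regression defined)
  G \ add = {in(p3,t2), pkg_at(p5,whs2)} \ {in(p3,t2)} = {pkg_at(p5,whs2)}
  ∪ pre   = {pkg_at(p5,whs2)} ∪ {pkg_at(p3,whs1), truck_at(t2,whs1)}
          = {pkg_at(p3,whs1), pkg_at(p5,whs2), truck_at(t2,whs1)}

== RESULT ==
["pkg_at(p3,whs1)", "pkg_at(p5,whs2)", "truck_at(t2,whs1)"]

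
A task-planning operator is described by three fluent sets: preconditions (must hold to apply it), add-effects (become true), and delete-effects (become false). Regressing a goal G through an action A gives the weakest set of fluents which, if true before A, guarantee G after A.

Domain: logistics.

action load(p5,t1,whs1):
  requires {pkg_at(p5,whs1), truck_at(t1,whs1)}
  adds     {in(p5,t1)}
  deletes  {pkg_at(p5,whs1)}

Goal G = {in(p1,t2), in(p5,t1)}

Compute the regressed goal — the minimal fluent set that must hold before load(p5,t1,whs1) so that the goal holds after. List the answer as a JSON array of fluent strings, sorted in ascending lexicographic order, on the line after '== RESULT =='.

Compute (G \ add) ∪ pre:
  G ∩ del = {}  (empty — regression defined)
  G \ add = {in(p1,t2), in(p5,t1)} \ {in(p5,t1)} = {in(p1,t2)}
  ∪ pre   = {in(p1,t2)} ∪ {pkg_at(p5,whs1), truck_at(t1,whs1)}
          = {in(p1,t2), pkg_at(p5,whs1), truck_at(t1,whs1)}

== RESULT ==
["in(p1,t2)", "pkg_at(p5,whs1)", "truck_at(t1,whs1)"]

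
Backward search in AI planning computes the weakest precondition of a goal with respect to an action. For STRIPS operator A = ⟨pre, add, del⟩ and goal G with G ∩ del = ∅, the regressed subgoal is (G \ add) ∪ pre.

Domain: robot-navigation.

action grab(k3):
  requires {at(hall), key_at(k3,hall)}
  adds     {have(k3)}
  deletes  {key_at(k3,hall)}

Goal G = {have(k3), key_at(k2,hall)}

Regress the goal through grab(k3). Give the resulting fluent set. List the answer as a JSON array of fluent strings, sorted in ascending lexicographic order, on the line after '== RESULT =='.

Compute (G \ add) ∪ pre:
  G ∩ del = {}  (empty — regression defined)
  G \ add = {have(k3), key_at(k2,hall)} \ {have(k3)} = {key_at(k2,hall)}
  ∪ pre   = {key_at(k2,hall)} ∪ {at(hall), key_at(k3,hall)}
          = {at(hall), key_at(k2,hall), key_at(k3,hall)}

== RESULT ==
["at(hall)", "key_at(k2,hall)", "key_at(k3,hall)"]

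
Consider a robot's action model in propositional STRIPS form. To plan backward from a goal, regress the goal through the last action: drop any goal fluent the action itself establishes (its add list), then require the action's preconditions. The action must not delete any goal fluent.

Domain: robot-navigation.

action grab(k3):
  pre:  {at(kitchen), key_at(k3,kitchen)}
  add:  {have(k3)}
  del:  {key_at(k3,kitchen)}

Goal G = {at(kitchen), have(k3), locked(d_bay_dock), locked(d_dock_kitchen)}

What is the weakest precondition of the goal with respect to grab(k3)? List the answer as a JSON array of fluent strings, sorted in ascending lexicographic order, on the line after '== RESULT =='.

Compute (G \ add) ∪ pre:
  G ∩ del = {}  (empty — regression defined)
  G \ add = {at(kitchen), have(k3), locked(d_bay_dock), locked(d_dock_kitchen)} \ {have(k3)} = {at(kitchen), locked(d_bay_dock), locked(d_dock_kitchen)}
  ∪ pre   = {at(kitchen), locked(d_bay_dock), locked(d_dock_kitchen)} ∪ {at(kitchen), key_at(k3,kitchen)}
          = {at(kitchen), key_at(k3,kitchen), locked(d_bay_dock), locked(d_dock_kitchen)}

== RESULT ==
["at(kitchen)", "key_at(k3,kitchen)", "locked(d_bay_dock)", "locked(d_dock_kitchen)"]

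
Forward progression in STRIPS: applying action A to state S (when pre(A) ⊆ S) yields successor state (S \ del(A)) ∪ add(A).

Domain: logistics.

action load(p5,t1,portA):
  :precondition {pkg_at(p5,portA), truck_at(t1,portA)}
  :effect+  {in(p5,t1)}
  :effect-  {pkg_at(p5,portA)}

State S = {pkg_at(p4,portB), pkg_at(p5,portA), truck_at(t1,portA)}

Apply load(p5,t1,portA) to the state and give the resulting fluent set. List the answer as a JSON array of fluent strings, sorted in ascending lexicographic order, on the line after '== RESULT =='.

Compute (S \ del) ∪ add:
  pre ⊆ S: {pkg_at(p5,portA), truck_at(t1,portA)} ⊆ S  — applicable
  S \ del = {pkg_at(p4,portB), truck_at(t1,portA)}
  ∪ add   = {in(p5,t1), pkg_at(p4,portB), truck_at(t1,portA)}

== RESULT ==
["in(p5,t1)", "pkg_at(p4,portB)", "truck_at(t1,portA)"]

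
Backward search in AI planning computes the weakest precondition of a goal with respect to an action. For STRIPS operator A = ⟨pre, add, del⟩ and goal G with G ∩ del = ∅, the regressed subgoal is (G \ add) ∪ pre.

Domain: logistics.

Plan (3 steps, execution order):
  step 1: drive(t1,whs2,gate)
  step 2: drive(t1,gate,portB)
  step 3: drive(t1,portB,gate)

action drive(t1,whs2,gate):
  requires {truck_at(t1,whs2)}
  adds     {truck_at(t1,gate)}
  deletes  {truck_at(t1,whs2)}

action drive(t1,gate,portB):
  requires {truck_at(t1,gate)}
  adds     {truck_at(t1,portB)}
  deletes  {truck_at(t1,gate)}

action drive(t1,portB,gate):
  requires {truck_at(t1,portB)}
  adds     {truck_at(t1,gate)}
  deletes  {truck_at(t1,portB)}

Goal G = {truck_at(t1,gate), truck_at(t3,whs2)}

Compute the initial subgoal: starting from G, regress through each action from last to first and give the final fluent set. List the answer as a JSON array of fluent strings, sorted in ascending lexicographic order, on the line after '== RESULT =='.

Regress step by step:
  through step 3 (drive(t1,portB,gate)): drop {truck_at(t1,gate)}, keep {truck_at(t3,whs2)}, require {truck_at(t1,portB)}
    → {truck_at(t1,portB), truck_at(t3,whs2)}
  through step 2 (drive(t1,gate,portB)): drop {truck_at(t1,portB)}, keep {truck_at(t3,whs2)}, require {truck_at(t1,gate)}
    → {truck_at(t1,gate), truck_at(t3,whs2)}
  through step 1 (drive(t1,whs2,gate)): drop {truck_at(t1,gate)}, keep {truck_at(t3,whs2)}, require {truck_at(t1,whs2)}
    → {truck_at(t1,whs2), truck_at(t3,whs2)}

== RESULT ==
["truck_at(t1,whs2)", "truck_at(t3,whs2)"]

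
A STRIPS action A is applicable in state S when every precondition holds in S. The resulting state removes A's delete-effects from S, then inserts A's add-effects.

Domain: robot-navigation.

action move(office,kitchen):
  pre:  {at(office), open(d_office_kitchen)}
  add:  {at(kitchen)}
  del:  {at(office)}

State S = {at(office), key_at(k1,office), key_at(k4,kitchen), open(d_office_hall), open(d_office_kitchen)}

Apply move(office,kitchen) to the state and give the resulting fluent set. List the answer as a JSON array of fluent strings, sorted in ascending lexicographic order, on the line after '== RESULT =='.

Progress:
  pre ⊆ S: {at(office), open(d_office_kitchen)} ⊆ S  — applicable
  S \ del = {key_at(k1,office), key_at(k4,kitchen), open(d_office_hall), open(d_office_kitchen)}
  ∪ add   = {at(kitchen), key_at(k1,office), key_at(k4,kitchen), open(d_office_hall), open(d_office_kitchen)}

== RESULT ==
["at(kitchen)", "key_at(k1,office)", "key_at(k4,kitchen)", "open(d_office_hall)", "open(d_office_kitchen)"]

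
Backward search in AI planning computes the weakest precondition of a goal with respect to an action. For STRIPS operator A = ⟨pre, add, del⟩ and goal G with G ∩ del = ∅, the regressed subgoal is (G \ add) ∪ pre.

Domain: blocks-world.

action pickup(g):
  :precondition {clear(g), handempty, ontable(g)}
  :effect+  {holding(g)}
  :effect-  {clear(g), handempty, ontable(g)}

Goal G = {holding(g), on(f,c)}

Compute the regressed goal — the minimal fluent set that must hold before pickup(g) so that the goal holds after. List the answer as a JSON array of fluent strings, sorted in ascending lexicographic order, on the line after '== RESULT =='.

Regress:
  G ∩ del = {}  (empty — regression defined)
  G \ add = {holding(g), on(f,c)} \ {holding(g)} = {on(f,c)}
  ∪ pre   = {on(f,c)} ∪ {clear(g), handempty, ontable(g)}
          = {clear(g), handempty, on(f,c), ontable(g)}

== RESULT ==
["clear(g)", "handempty", "on(f,c)", "ontable(g)"]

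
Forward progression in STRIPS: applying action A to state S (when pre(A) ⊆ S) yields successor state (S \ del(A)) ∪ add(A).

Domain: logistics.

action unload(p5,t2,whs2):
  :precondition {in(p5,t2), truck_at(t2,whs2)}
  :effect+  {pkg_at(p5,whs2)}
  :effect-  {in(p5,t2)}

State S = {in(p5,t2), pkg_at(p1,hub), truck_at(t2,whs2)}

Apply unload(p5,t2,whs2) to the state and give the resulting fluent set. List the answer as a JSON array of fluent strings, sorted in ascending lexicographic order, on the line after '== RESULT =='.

Progress:
  pre ⊆ S: {in(p5,t2), truck_at(t2,whs2)} ⊆ S  — applicable
  S \ del = {pkg_at(p1,hub), truck_at(t2,whs2)}
  ∪ add   = {pkg_at(p1,hub), pkg_at(p5,whs2), truck_at(t2,whs2)}

== RESULT ==
["pkg_at(p1,hub)", "pkg_at(p5,whs2)", "truck_at(t2,whs2)"]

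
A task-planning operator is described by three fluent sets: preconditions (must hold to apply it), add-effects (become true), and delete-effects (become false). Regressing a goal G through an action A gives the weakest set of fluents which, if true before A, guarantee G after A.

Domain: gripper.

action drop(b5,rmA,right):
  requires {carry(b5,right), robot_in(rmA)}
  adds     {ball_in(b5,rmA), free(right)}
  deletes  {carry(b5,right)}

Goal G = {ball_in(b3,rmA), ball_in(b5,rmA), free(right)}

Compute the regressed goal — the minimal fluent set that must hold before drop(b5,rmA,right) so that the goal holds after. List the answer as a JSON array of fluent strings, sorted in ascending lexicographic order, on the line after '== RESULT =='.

Compute (G \ add) ∪ pre:
  G ∩ del = {}  (empty — regression defined)
  G \ add = {ball_in(b3,rmA), ball_in(b5,rmA), free(right)} \ {ball_in(b5,rmA), free(right)} = {ball_in(b3,rmA)}
  ∪ pre   = {ball_in(b3,rmA)} ∪ {carry(b5,right), robot_in(rmA)}
          = {ball_in(b3,rmA), carry(b5,right), robot_in(rmA)}

== RESULT ==
["ball_in(b3,rmA)", "carry(b5,right)", "robot_in(rmA)"]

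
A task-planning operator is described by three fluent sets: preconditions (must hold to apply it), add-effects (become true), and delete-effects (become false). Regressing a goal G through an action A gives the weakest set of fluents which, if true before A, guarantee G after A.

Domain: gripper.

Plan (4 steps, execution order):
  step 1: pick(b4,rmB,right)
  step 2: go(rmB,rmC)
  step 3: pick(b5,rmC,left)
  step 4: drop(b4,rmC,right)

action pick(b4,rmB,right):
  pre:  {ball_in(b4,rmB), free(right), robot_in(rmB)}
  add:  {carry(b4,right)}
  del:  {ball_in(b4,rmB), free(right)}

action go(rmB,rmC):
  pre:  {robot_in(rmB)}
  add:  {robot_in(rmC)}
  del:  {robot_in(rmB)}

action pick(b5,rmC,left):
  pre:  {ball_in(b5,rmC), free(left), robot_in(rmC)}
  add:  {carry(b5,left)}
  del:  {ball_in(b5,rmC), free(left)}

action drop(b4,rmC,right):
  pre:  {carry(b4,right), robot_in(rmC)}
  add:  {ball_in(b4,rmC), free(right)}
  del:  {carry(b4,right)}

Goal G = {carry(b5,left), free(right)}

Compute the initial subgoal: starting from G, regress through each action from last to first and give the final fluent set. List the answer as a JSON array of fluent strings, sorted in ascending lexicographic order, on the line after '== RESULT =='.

Work backward from the goal:
  through step 4 (drop(b4,rmC,right)): drop {free(right)}, keep {carry(b5,left)}, require {carry(b4,right), robot_in(rmC)}
    → {carry(b4,right), carry(b5,left), robot_in(rmC)}
  through step 3 (pick(b5,rmC,left)): drop {carry(b5,left)}, keep {carry(b4,right), robot_in(rmC)}, require {ball_in(b5,rmC), free(left), robot_in(rmC)}
    → {ball_in(b5,rmC), carry(b4,right), free(left), robot_in(rmC)}
  through step 2 (go(rmB,rmC)): drop {robot_in(rmC)}, keep {ball_in(b5,rmC), carry(b4,right), free(left)}, require {robot_in(rmB)}
    → {ball_in(b5,rmC), carry(b4,right), free(left), robot_in(rmB)}
  through step 1 (pick(b4,rmB,right)): drop {carry(b4,right)}, keep {ball_in(b5,rmC), free(left), robot_in(rmB)}, require {ball_in(b4,rmB), free(right), robot_in(rmB)}
    → {ball_in(b4,rmB), ball_in(b5,rmC), free(left), free(right), robot_in(rmB)}

== RESULT ==
["ball_in(b4,rmB)", "ball_in(b5,rmC)", "free(left)", "free(right)", "robot_in(rmB)"]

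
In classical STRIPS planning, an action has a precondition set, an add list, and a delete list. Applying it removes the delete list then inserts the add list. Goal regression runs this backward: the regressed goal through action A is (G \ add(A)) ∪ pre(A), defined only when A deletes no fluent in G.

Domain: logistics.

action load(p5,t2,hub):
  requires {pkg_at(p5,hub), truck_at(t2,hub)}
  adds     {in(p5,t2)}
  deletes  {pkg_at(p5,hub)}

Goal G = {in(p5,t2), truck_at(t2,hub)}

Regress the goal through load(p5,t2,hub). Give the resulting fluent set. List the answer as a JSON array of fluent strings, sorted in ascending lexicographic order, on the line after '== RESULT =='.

Compute (G \ add) ∪ pre:
  G ∩ del = {}  (empty — regression defined)
  G \ add = {in(p5,t2), truck_at(t2,hub)} \ {in(p5,t2)} = {truck_at(t2,hub)}
  ∪ pre   = {truck_at(t2,hub)} ∪ {pkg_at(p5,hub), truck_at(t2,hub)}
          = {pkg_at(p5,hub), truck_at(t2,hub)}

== RESULT ==
["pkg_at(p5,hub)", "truck_at(t2,hub)"]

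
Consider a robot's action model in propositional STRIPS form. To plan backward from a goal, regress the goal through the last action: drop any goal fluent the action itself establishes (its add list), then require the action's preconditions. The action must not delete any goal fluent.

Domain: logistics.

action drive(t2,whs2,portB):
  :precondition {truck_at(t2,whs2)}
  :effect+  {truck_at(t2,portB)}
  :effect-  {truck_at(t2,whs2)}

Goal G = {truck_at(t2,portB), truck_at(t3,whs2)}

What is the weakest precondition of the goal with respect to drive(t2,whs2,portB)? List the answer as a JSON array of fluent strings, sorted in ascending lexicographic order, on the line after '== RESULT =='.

Regress:
  G ∩ del = {}  (empty — regression defined)
  G \ add = {truck_at(t2,portB), truck_at(t3,whs2)} \ {truck_at(t2,portB)} = {truck_at(t3,whs2)}
  ∪ pre   = {truck_at(t3,whs2)} ∪ {truck_at(t2,whs2)}
          = {truck_at(t2,whs2), truck_at(t3,whs2)}

== RESULT ==
["truck_at(t2,whs2)", "truck_at(t3,whs2)"]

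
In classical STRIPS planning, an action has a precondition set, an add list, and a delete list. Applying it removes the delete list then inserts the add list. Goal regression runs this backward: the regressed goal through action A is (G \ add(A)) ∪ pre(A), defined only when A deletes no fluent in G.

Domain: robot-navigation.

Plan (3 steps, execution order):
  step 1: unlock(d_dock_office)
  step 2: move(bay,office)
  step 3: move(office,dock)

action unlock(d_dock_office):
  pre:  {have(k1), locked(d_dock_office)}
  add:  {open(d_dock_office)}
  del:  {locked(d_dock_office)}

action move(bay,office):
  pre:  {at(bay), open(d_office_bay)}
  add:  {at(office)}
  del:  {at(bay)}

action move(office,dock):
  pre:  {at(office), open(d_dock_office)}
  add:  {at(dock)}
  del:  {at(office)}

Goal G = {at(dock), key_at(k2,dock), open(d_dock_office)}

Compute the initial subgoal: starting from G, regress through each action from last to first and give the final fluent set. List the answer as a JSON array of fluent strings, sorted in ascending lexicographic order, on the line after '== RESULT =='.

Work backward from the goal:
  through step 3 (move(office,dock)): drop {at(dock)}, keep {key_at(k2,dock), open(d_dock_office)}, require {at(office), open(d_dock_office)}
    → {at(office), key_at(k2,dock), open(d_dock_office)}
  through step 2 (move(bay,office)): drop {at(office)}, keep {key_at(k2,dock), open(d_dock_office)}, require {at(bay), open(d_office_bay)}
    → {at(bay), key_at(k2,dock), open(d_dock_office), open(d_office_bay)}
  through step 1 (unlock(d_dock_office)): drop {open(d_dock_office)}, keep {at(bay), key_at(k2,dock), open(d_office_bay)}, require {have(k1), locked(d_dock_office)}
    → {at(bay), have(k1), key_at(k2,dock), locked(d_dock_office), open(d_office_bay)}

== RESULT ==
["at(bay)", "have(k1)", "key_at(k2,dock)", "locked(d_dock_office)", "open(d_office_bay)"]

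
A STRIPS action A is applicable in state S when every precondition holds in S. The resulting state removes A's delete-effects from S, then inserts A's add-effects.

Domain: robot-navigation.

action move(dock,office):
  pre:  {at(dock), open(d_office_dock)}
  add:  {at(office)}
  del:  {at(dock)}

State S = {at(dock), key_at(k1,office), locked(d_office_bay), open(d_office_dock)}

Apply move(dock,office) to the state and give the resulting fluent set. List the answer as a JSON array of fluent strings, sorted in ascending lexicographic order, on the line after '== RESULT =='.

Compute (S \ del) ∪ add:
  pre ⊆ S: {at(dock), open(d_office_dock)} ⊆ S  — applicable
  S \ del = {key_at(k1,office), locked(d_office_bay), open(d_office_dock)}
  ∪ add   = {at(office), key_at(k1,office), locked(d_office_bay), open(d_office_dock)}

== RESULT ==
["at(office)", "key_at(k1,office)", "locked(d_office_bay)", "open(d_office_dock)"]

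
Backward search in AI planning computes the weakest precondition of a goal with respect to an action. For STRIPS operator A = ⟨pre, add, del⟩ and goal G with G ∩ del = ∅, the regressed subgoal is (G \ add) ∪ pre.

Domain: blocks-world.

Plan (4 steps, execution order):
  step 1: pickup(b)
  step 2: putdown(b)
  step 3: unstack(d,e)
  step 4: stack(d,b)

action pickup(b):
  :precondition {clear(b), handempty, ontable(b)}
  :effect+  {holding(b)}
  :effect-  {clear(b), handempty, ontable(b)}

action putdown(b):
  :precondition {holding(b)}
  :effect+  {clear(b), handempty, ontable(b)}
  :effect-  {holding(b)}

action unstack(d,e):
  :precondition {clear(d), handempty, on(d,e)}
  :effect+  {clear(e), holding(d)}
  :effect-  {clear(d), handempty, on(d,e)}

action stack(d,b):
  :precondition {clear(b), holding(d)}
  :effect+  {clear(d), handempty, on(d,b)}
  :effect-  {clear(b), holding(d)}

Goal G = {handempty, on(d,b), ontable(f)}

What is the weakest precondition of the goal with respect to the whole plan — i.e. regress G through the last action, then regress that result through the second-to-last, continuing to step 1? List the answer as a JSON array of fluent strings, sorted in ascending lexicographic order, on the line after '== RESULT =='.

Regress step by step:
  through step 4 (stack(d,b)): drop {handempty, on(d,b)}, keep {ontable(f)}, require {clear(b), holding(d)}
    → {clear(b), holding(d), ontable(f)}
  through step 3 (unstack(d,e)): drop {holding(d)}, keep {clear(b), ontable(f)}, require {clear(d), handempty, on(d,e)}
    → {clear(b), clear(d), handempty, on(d,e), ontable(f)}
  through step 2 (putdown(b)): drop {clear(b), handempty}, keep {clear(d), on(d,e), ontable(f)}, require {holding(b)}
    → {clear(d), holding(b), on(d,e), ontable(f)}
  through step 1 (pickup(b)): drop {holding(b)}, keep {clear(d), on(d,e), ontable(f)}, require {clear(b), handempty, ontable(b)}
    → {clear(b), clear(d), handempty, on(d,e), ontable(b), ontable(f)}

== RESULT ==
["clear(b)", "clear(d)", "handempty", "on(d,e)", "ontable(b)", "ontable(f)"]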